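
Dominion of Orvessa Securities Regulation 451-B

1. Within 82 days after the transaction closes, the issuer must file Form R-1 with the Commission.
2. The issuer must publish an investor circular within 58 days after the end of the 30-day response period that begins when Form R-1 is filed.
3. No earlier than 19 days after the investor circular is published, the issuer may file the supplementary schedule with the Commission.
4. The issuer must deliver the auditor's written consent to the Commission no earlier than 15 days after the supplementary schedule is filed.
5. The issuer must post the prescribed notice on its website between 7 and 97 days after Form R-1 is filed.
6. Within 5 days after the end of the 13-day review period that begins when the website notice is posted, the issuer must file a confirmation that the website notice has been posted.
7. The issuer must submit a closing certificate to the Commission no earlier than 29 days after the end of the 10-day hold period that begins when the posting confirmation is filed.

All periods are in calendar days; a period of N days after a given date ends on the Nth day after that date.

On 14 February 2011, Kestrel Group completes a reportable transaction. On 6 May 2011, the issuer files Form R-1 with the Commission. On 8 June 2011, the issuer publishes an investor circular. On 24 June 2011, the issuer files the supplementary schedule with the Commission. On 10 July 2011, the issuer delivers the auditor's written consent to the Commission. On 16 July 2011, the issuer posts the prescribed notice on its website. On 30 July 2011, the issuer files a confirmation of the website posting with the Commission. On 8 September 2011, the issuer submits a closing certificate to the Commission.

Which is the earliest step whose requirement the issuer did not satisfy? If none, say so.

(1) due by 14 February 2011 + 82 days = 7 May 2011; completed 6 May 2011, before the deadline.
(2) due by 5 June 2011 + 58 days = 2 August 2011; done 8 June 2011 — timely.
(3) permitted from 8 June 2011 + 19 days = 27 June 2011 onward; done 24 June 2011 — 3 days too early.
The analysis stops there.

Step 3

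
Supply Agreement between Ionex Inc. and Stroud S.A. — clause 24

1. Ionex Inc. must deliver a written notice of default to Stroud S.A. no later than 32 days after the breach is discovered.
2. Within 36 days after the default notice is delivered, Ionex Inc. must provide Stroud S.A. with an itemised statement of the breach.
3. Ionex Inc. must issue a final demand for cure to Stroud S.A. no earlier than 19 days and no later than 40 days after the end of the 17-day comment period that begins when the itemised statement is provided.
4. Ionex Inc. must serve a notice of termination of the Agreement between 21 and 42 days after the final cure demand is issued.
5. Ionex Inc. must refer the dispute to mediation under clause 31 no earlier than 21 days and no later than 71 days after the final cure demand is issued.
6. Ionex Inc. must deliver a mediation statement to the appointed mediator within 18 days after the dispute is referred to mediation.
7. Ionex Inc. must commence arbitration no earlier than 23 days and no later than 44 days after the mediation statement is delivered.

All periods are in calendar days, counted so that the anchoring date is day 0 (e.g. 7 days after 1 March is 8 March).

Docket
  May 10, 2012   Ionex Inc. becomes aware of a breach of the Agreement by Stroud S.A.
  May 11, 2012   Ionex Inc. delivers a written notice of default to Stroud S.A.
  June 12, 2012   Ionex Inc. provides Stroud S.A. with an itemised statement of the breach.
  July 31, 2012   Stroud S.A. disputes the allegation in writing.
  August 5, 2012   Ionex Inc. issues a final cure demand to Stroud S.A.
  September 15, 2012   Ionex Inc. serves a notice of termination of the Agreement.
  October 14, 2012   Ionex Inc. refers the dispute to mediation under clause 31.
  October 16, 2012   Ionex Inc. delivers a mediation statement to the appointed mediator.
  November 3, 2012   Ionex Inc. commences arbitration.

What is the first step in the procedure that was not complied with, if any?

Step 7

Step 1 — counting 32 days from May 10, 2012 (when the breach is discovered) gives a deadline of June 11, 2012; done May 11, 2012 — timely.
Step 2 — counting 36 days from May 11, 2012 (when the default notice is delivered) gives a deadline of June 16, 2012; completed June 12, 2012, before the deadline.
Step 3 — 19 and 40 days from June 29, 2012 (end of the 17-day comment period, which began when the itemised statement is provided on June 12, 2012) are July 18, 2012 and August 8, 2012 respectively; done August 5, 2012, which is between those dates.
Step 4 — 21 and 42 days from August 5, 2012 (when the final cure demand is issued) are August 26, 2012 and September 16, 2012 respectively; done September 15, 2012, which is between those dates.
Step 5 — 21 and 71 days from August 5, 2012 (when the final cure demand is issued) are August 26, 2012 and October 15, 2012 respectively; done October 14, 2012 — within the window.
Step 6 — counting 18 days from October 14, 2012 (when the dispute is referred to mediation) gives a deadline of November 1, 2012; October 16, 2012 is within that limit.
Step 7 — 23 and 44 days from October 16, 2012 (when the mediation statement is delivered) are November 8, 2012 and November 29, 2012 respectively; done November 3, 2012 — 5 days before the window opened.
No need to go further; step 7 was not satisfied.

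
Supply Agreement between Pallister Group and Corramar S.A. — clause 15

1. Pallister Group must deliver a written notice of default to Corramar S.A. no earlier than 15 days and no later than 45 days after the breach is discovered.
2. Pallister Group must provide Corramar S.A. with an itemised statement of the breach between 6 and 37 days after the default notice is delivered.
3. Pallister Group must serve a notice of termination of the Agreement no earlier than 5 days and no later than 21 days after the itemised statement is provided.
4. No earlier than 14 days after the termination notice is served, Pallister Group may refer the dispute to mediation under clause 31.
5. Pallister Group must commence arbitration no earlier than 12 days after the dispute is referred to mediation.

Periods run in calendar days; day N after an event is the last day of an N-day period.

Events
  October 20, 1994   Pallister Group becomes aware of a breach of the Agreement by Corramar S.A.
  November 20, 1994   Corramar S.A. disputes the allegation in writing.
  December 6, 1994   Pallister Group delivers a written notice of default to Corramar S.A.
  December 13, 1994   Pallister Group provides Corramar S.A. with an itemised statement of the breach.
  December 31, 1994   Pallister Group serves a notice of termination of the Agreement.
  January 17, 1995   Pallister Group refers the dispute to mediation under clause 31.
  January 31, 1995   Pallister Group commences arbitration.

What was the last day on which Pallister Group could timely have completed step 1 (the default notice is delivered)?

Step 1 runs from October 20, 1994, when the breach is discovered. The window is 15–45 days after October 20, 1994; it closes on December 4, 1994.

December 4, 1994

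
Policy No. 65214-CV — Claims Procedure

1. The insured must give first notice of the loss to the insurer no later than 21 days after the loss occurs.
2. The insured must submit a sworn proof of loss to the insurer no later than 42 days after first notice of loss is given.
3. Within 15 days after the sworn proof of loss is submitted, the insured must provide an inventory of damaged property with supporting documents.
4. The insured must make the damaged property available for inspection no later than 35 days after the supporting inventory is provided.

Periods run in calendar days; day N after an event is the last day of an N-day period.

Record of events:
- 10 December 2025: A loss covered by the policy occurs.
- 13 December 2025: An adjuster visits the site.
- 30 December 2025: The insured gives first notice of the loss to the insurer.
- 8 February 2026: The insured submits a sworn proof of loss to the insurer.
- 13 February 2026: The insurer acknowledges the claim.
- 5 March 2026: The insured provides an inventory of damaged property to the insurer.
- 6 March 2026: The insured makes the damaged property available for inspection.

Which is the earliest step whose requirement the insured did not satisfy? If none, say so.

Step 1: 21 days after 10 December 2025 (when the loss occurs) is 31 December 2025; completed 30 December 2025, before the deadline.
Step 2: 42 days after 30 December 2025 (when first notice of loss is given) is 10 February 2026; 8 February 2026 is within that limit.
Step 3: 15 days after 8 February 2026 (when the sworn proof of loss is submitted) is 23 February 2026; 5 March 2026 misses that deadline by 10 days.

Step 3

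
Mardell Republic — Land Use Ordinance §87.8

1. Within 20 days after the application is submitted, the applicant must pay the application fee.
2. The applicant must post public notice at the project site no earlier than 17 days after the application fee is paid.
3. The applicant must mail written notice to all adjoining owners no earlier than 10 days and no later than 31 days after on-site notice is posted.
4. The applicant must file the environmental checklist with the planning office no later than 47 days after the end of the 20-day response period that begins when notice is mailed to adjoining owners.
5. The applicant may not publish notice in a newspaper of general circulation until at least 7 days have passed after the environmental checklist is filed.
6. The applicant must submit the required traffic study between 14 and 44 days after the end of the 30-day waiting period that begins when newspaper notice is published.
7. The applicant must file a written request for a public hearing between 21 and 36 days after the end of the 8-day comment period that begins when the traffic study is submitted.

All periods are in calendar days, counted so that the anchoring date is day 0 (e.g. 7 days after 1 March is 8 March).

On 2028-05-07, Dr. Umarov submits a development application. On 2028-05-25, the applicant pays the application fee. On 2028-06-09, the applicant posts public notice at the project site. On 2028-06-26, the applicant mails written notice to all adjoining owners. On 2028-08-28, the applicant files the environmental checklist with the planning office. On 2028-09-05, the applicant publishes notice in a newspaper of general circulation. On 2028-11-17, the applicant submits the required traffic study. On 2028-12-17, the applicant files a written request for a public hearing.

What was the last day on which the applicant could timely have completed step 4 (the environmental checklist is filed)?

Notice is mailed to adjoining owners on 2028-06-26; the 20-day response period therefore ends 2028-07-16, and step 4 runs from that date. 47 days after 2028-07-16 is 2028-09-01.

2028-09-01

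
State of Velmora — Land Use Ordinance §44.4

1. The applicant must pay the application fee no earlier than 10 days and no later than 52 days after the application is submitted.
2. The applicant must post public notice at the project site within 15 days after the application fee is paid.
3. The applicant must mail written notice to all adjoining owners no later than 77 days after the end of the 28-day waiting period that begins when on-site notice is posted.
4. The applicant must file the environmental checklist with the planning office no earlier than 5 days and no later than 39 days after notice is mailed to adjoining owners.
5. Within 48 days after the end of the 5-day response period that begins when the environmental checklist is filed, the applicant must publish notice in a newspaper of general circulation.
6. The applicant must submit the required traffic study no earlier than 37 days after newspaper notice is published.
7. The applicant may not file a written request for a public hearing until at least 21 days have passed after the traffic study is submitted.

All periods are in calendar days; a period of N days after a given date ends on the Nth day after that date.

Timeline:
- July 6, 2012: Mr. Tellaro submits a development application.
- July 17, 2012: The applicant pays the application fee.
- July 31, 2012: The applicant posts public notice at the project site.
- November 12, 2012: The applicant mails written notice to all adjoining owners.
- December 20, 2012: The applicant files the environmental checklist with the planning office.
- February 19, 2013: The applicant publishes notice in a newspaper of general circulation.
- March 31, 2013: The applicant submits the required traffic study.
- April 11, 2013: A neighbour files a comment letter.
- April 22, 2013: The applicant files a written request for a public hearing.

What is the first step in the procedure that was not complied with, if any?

(1) the permitted window runs from July 6, 2012 + 10 = July 16, 2012 to July 6, 2012 + 52 = August 27, 2012; done July 17, 2012, which is between those dates.
(2) due by July 17, 2012 + 15 days = August 1, 2012; done July 31, 2012 — timely.
(3) due by August 28, 2012 + 77 days = November 13, 2012; November 12, 2012 is within that limit.
(4) the permitted window runs from November 12, 2012 + 5 = November 17, 2012 to November 12, 2012 + 39 = December 21, 2012; done December 20, 2012, which is between those dates.
(5) due by December 25, 2012 + 48 days = February 11, 2013; not done until February 19, 2013, 8 days after the deadline.

Step 5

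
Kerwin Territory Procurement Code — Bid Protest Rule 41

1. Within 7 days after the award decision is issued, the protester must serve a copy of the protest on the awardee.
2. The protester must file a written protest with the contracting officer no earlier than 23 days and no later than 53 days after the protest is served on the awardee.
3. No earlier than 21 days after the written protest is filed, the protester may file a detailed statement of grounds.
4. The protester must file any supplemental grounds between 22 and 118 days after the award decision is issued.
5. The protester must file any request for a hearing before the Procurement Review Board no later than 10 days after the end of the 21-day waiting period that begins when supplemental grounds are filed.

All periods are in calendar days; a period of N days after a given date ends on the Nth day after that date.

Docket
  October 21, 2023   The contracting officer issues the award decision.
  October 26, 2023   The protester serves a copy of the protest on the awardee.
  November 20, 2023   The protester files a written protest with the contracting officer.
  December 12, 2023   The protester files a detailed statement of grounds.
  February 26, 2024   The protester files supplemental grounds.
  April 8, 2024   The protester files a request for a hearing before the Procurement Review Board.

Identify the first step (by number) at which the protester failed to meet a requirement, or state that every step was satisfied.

Step 4

Step 1: 7 days after October 21, 2023 (when the award decision is issued) is October 28, 2023; completed October 26, 2023, before the deadline.
Step 2: the window is 23–53 days after October 26, 2023 (when the protest is served on the awardee), so November 18, 2023 through December 18, 2023; done November 20, 2023, which is between those dates.
Step 3: the earliest permitted date is 21 days after November 20, 2023 (when the written protest is filed), i.e. December 11, 2023; done December 12, 2023 — permitted.
Step 4: the window is 22–118 days after October 21, 2023 (when the award decision is issued), so November 12, 2023 through February 16, 2024; done February 26, 2024 — 10 days after the window closed.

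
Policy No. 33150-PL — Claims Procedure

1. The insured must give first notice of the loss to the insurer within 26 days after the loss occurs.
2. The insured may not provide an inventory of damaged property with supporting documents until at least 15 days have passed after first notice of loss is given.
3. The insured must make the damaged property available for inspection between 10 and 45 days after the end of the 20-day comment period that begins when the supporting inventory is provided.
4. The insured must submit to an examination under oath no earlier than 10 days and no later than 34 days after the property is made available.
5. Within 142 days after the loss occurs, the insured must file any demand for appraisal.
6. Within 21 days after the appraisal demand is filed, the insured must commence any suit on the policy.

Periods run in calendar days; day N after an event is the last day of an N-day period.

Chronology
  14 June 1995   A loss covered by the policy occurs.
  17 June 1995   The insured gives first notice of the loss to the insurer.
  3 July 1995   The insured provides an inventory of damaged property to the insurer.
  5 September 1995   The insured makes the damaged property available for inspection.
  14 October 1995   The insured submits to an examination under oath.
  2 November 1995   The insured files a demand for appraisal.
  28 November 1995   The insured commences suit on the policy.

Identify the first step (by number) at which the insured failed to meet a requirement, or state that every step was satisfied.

Step 4

Step 1 — counting 26 days from 14 June 1995 (when the loss occurs) gives a deadline of 10 July 1995; 17 June 1995 is within that limit.
Step 2 — must wait 15 days from 17 June 1995 (when first notice of loss is given), so not before 2 July 1995; 3 July 1995 is on or after that date.
Step 3 — 10 and 45 days from 23 July 1995 (end of the 20-day comment period, which began when the supporting inventory is provided on 3 July 1995) are 2 August 1995 and 6 September 1995 respectively; 5 September 1995 falls inside that range.
Step 4 — 10 and 34 days from 5 September 1995 (when the property is made available) are 15 September 1995 and 9 October 1995 respectively; done 14 October 1995 — 5 days after the window closed.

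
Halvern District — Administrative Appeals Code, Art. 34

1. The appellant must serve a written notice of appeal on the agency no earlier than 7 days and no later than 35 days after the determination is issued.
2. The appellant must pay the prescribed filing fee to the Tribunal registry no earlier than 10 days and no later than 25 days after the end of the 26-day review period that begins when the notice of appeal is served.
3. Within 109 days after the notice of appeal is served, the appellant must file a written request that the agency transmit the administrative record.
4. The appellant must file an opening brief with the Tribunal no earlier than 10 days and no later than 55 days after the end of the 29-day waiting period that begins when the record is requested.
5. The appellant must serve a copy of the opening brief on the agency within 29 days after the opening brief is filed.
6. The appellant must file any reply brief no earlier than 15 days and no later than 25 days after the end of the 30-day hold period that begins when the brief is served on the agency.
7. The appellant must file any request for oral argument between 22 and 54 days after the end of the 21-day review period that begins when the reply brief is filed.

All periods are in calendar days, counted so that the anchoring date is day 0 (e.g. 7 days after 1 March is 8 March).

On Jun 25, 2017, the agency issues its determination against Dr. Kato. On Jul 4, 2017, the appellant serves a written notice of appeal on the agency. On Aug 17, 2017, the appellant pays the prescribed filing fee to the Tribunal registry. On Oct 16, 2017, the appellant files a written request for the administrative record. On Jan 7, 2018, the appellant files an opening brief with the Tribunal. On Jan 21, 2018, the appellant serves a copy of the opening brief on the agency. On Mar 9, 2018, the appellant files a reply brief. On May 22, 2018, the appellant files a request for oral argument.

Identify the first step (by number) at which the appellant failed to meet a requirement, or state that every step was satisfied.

None — every step was satisfied

Step 1 — 7 and 35 days from Jun 25, 2017 (when the determination is issued) are Jul 2, 2017 and Jul 30, 2017 respectively; Jul 4, 2017 falls inside that range.
Step 2 — 10 and 25 days from Jul 30, 2017 (end of the 26-day review period, which began when the notice of appeal is served on Jul 4, 2017) are Aug 9, 2017 and Aug 24, 2017 respectively; done Aug 17, 2017, which is between those dates.
Step 3 — counting 109 days from Jul 4, 2017 (when the notice of appeal is served) gives a deadline of Oct 21, 2017; completed Oct 16, 2017, before the deadline.
Step 4 — 10 and 55 days from Nov 14, 2017 (end of the 29-day waiting period, which began when the record is requested on Oct 16, 2017) are Nov 24, 2017 and Jan 8, 2018 respectively; done Jan 7, 2018, which is between those dates.
Step 5 — counting 29 days from Jan 7, 2018 (when the opening brief is filed) gives a deadline of Feb 5, 2018; Jan 21, 2018 is within that limit.
Step 6 — 15 and 25 days from Feb 20, 2018 (end of the 30-day hold period, which began when the brief is served on the agency on Jan 21, 2018) are Mar 7, 2018 and Mar 17, 2018 respectively; done Mar 9, 2018, which is between those dates.
Step 7 — 22 and 54 days from Mar 30, 2018 (end of the 21-day review period, which began when the reply brief is filed on Mar 9, 2018) are Apr 21, 2018 and May 23, 2018 respectively; May 22, 2018 falls inside that range.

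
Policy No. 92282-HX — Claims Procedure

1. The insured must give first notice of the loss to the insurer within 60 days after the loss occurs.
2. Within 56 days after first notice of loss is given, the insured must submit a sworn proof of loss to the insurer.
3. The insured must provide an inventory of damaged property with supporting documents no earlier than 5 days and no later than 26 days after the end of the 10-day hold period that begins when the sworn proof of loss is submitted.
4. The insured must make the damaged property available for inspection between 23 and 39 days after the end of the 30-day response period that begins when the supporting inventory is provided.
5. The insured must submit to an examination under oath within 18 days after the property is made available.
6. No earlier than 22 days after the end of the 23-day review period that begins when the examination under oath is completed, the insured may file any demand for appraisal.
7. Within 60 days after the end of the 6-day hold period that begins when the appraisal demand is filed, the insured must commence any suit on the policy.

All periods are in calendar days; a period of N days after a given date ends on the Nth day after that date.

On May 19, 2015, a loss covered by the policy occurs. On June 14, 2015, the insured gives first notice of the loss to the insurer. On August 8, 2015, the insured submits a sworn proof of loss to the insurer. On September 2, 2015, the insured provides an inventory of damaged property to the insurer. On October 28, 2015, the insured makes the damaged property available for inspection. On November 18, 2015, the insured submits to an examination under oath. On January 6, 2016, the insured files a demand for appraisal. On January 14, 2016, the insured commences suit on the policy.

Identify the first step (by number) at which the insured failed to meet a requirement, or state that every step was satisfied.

(1) due by May 19, 2015 + 60 days = July 18, 2015; done June 14, 2015 — timely.
(2) due by June 14, 2015 + 56 days = August 9, 2015; done August 8, 2015 — timely.
(3) the permitted window runs from August 18, 2015 + 5 = August 23, 2015 to August 18, 2015 + 26 = September 13, 2015; done September 2, 2015 — within the window.
(4) the permitted window runs from October 2, 2015 + 23 = October 25, 2015 to October 2, 2015 + 39 = November 10, 2015; done October 28, 2015, which is between those dates.
(5) due by October 28, 2015 + 18 days = November 15, 2015; done November 18, 2015 — 3 days late.
That is the first point of non-compliance.

Step 5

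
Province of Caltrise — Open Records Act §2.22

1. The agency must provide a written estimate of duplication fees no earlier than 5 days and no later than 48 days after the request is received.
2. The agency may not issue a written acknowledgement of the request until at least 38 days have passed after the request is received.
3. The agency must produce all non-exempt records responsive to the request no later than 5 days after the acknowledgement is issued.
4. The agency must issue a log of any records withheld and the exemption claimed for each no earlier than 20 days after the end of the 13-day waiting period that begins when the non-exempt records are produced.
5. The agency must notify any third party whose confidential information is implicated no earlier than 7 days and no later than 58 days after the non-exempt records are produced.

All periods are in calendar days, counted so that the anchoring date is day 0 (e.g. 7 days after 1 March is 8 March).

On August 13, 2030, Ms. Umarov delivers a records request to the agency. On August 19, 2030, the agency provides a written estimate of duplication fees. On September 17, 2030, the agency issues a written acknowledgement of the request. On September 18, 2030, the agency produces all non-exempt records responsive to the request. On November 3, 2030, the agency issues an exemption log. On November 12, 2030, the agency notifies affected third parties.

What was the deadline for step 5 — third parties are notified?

November 15, 2030

Step 5 runs from September 18, 2030, when the non-exempt records are produced. The window is 7–58 days after September 18, 2030; it closes on November 15, 2030.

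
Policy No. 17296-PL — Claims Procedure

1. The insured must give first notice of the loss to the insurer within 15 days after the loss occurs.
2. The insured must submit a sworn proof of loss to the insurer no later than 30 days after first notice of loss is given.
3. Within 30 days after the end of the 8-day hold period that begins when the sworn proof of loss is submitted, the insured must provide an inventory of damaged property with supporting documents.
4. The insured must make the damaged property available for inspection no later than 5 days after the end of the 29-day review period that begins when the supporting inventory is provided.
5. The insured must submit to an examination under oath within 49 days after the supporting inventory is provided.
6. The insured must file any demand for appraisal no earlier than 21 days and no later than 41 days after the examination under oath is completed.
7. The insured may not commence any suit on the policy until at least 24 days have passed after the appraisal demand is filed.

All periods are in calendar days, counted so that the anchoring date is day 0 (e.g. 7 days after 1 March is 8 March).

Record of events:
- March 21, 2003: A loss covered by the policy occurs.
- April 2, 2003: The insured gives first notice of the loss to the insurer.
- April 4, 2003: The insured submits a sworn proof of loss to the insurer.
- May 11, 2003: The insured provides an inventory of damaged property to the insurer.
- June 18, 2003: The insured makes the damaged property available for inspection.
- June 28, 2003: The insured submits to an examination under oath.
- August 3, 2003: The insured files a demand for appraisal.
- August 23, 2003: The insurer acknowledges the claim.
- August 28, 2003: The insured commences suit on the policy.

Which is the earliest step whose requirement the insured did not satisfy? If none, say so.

Step 4

(1) due by March 21, 2003 + 15 days = April 5, 2003; April 2, 2003 is within that limit.
(2) due by April 2, 2003 + 30 days = May 2, 2003; done April 4, 2003 — timely.
(3) due by April 12, 2003 + 30 days = May 12, 2003; May 11, 2003 is within that limit.
(4) due by June 9, 2003 + 5 days = June 14, 2003; not done until June 18, 2003, 4 days after the deadline.
Later steps need not be reached.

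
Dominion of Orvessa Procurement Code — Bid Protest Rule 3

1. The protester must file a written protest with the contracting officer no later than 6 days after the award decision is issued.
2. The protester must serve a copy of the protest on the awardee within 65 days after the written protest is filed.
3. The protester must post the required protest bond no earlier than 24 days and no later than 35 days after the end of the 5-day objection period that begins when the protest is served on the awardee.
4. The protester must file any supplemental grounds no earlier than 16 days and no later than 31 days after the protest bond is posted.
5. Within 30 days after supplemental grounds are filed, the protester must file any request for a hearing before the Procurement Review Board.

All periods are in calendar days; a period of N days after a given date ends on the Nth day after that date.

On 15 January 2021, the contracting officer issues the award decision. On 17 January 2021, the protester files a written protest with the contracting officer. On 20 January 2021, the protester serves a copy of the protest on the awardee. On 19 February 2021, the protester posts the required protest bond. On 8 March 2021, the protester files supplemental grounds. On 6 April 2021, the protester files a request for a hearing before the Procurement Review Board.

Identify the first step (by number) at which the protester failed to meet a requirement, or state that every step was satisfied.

None — every step was satisfied

Step 1 — counting 6 days from 15 January 2021 (when the award decision is issued) gives a deadline of 21 January 2021; 17 January 2021 is within that limit.
Step 2 — counting 65 days from 17 January 2021 (when the written protest is filed) gives a deadline of 23 March 2021; completed 20 January 2021, before the deadline.
Step 3 — 24 and 35 days from 25 January 2021 (end of the 5-day objection period, which began when the protest is served on the awardee on 20 January 2021) are 18 February 2021 and 1 March 2021 respectively; 19 February 2021 falls inside that range.
Step 4 — 16 and 31 days from 19 February 2021 (when the protest bond is posted) are 7 March 2021 and 22 March 2021 respectively; 8 March 2021 falls inside that range.
Step 5 — counting 30 days from 8 March 2021 (when supplemental grounds are filed) gives a deadline of 7 April 2021; done 6 April 2021 — timely.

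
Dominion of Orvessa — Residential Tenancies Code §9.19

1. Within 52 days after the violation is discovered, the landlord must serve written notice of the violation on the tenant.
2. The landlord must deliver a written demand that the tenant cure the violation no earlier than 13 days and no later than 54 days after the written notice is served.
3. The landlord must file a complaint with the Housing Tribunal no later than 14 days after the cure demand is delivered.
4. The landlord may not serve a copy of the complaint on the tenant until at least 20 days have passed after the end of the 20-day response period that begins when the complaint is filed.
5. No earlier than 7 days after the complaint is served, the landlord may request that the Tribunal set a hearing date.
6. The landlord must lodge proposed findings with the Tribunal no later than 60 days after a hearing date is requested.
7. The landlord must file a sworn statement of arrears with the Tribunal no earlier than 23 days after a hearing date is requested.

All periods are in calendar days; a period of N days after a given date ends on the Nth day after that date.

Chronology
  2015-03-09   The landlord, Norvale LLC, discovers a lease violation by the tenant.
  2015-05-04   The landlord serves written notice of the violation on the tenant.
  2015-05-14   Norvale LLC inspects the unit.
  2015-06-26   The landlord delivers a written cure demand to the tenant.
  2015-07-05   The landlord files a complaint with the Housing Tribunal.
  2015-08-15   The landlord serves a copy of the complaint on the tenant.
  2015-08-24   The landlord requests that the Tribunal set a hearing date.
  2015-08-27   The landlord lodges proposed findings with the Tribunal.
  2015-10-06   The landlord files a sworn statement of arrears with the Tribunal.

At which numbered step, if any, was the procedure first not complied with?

Step 1

(1) due by 2015-03-09 + 52 days = 2015-04-30; 2015-05-04 misses that deadline by 4 days.
No need to go further; step 1 was not satisfied.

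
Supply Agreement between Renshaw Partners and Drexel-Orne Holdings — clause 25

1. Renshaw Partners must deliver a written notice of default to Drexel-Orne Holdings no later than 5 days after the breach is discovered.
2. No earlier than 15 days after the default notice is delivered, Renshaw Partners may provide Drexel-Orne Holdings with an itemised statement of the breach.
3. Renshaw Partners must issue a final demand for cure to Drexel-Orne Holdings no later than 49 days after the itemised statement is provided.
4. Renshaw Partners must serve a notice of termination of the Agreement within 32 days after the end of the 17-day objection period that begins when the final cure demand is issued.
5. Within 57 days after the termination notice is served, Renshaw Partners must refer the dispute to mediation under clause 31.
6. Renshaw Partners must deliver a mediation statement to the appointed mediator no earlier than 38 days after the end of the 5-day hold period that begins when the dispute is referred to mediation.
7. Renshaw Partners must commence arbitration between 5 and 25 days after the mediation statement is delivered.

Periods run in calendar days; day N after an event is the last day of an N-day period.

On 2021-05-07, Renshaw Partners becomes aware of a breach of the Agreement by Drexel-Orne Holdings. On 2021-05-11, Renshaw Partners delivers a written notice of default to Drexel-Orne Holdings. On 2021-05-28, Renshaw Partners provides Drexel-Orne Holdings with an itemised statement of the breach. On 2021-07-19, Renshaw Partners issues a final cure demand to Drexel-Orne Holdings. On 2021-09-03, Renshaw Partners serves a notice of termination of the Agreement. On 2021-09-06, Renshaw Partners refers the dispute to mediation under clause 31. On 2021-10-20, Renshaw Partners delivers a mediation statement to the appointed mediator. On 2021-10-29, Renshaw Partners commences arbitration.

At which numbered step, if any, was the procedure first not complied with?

Step 3

(1) due by 2021-05-07 + 5 days = 2021-05-12; done 2021-05-11 — timely.
(2) permitted from 2021-05-11 + 15 days = 2021-05-26 onward; done 2021-05-28 — permitted.
(3) due by 2021-05-28 + 49 days = 2021-07-16; 2021-07-19 misses that deadline by 3 days.
No need to go further; step 3 was not satisfied.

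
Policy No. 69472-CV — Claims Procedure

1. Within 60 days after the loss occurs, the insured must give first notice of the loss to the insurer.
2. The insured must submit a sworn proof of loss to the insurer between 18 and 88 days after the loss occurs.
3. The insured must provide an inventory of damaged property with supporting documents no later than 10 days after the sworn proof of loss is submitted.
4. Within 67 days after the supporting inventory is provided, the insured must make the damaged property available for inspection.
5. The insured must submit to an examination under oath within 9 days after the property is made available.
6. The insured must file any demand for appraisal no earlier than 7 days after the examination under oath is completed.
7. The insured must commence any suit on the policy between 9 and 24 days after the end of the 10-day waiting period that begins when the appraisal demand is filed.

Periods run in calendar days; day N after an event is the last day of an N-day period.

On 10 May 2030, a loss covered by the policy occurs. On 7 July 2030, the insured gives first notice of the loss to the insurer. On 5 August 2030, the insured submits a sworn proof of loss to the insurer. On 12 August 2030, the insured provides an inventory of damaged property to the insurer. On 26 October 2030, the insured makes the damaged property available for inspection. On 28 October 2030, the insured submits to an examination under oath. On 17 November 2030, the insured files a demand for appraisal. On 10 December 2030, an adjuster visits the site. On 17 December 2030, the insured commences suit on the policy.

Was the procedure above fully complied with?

Step 1: 60 days after 10 May 2030 (when the loss occurs) is 9 July 2030; 7 July 2030 is within that limit.
Step 2: the window is 18–88 days after 10 May 2030 (when the loss occurs), so 28 May 2030 through 6 August 2030; done 5 August 2030 — within the window.
Step 3: 10 days after 5 August 2030 (when the sworn proof of loss is submitted) is 15 August 2030; completed 12 August 2030, before the deadline.
Step 4: 67 days after 12 August 2030 (when the supporting inventory is provided) is 18 October 2030; 26 October 2030 misses that deadline by 8 days.

No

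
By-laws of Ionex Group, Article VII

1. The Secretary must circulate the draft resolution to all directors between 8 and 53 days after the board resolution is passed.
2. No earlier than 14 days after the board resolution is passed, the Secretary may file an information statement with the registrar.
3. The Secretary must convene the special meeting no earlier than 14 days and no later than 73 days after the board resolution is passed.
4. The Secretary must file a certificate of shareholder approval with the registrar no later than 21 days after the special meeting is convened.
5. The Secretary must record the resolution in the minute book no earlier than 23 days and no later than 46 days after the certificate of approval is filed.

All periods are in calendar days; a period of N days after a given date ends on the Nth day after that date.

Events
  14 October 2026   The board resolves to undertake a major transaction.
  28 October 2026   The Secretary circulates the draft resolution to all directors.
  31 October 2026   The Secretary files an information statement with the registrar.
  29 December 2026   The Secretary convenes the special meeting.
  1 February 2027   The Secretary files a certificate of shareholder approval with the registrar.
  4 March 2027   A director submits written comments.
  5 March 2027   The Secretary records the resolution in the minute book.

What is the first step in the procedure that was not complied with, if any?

Step 1 — 8 and 53 days from 14 October 2026 (when the board resolution is passed) are 22 October 2026 and 6 December 2026 respectively; 28 October 2026 falls inside that range.
Step 2 — must wait 14 days from 14 October 2026 (when the board resolution is passed), so not before 28 October 2026; 31 October 2026 is on or after that date.
Step 3 — 14 and 73 days from 14 October 2026 (when the board resolution is passed) are 28 October 2026 and 26 December 2026 respectively; done 29 December 2026 — 3 days after the window closed.
Later steps need not be reached.

Step 3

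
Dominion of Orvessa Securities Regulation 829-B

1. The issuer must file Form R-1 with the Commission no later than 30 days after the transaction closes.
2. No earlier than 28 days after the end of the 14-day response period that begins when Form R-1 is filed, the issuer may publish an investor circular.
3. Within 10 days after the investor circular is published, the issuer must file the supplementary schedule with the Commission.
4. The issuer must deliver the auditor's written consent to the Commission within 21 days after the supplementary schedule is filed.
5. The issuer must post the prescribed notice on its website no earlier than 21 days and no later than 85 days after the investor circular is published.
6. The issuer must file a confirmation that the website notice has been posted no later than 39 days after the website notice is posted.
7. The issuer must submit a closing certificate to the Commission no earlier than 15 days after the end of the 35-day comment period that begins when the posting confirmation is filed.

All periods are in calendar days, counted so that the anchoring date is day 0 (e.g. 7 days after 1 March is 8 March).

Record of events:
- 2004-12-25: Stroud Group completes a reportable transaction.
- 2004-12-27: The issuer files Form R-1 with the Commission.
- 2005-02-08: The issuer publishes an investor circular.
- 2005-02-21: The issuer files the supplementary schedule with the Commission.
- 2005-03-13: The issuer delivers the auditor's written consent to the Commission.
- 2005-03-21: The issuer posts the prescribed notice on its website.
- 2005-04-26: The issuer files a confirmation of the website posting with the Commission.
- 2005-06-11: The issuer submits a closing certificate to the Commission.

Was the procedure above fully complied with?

(1) due by 2004-12-25 + 30 days = 2005-01-24; 2004-12-27 is within that limit.
(2) permitted from 2005-01-10 + 28 days = 2005-02-07 onward; done 2005-02-08, after the minimum wait.
(3) due by 2005-02-08 + 10 days = 2005-02-18; 2005-02-21 misses that deadline by 3 days.

No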